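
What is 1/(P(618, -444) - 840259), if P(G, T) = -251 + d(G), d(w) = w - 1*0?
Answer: -1/839892 ≈ -1.1906e-6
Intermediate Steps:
d(w) = w (d(w) = w + 0 = w)
P(G, T) = -251 + G
1/(P(618, -444) - 840259) = 1/((-251 + 618) - 840259) = 1/(367 - 840259) = 1/(-839892) = -1/839892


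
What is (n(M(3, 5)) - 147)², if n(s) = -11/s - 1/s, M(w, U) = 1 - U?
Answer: 20736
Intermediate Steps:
n(s) = -12/s
(n(M(3, 5)) - 147)² = (-12/(1 - 1*5) - 147)² = (-12/(1 - 5) - 147)² = (-12/(-4) - 147)² = (-12*(-¼) - 147)² = (3 - 147)² = (-144)² = 20736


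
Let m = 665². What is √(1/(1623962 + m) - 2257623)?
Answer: 10*I*√96380831859028845/2066187 ≈ 1502.5*I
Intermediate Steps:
m = 442225
√(1/(1623962 + m) - 2257623) = √(1/(1623962 + 442225) - 2257623) = √(1/2066187 - 2257623) = √(-4664671293500/2066187) = 10*I*√96380831859028845/2066187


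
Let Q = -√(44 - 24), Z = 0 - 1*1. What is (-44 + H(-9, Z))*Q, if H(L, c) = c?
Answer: 90*√5 ≈ 201.25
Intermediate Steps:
Z = -1 (Z = 0 - 1 = -1)
Q = -2*√5 (Q = -√20 = -2*√5 ≈ -4.4721)
(-44 + H(-9, Z))*Q = (-44 - 1)*(-2*√5) = -(-90)*√5 = 90*√5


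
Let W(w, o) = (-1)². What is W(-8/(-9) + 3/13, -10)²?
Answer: 1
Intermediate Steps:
W(w, o) = 1
W(-8/(-9) + 3/13, -10)² = 1² = 1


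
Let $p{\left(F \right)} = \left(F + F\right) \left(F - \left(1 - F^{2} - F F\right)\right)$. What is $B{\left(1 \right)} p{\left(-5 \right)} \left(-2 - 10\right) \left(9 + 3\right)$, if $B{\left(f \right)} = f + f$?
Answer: $126720$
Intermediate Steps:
$B{\left(f \right)} = 2 f$
$p{\left(F \right)} = 2 F \left(-1 + F + 2 F^{2}\right)$ ($p{\left(F \right)} = 2 F \left(F + \left(\left(F^{2} + F^{2}\right) - 1\right)\right) = 2 F \left(F + \left(2 F^{2} - 1\right)\right) = 2 F \left(F + \left(-1 + 2 F^{2}\right)\right) = 2 F \left(-1 + F + 2 F^{2}\right)$)
$B{\left(1 \right)} p{\left(-5 \right)} \left(-2 - 10\right) \left(9 + 3\right) = 2 \cdot 1 \cdot 2 \left(-5\right) \left(-1 - 5 + 2 \left(-5\right)^{2}\right) \left(-2 - 10\right) \left(9 + 3\right) = 2 \cdot 2 \left(-5\right) \left(-1 - 5 + 2 \cdot 25\right) \left(\left(-12\right) 12\right) = 2 \cdot 2 \left(-5\right) \left(-1 - 5 + 50\right) \left(-144\right) = 2 \cdot 2 \left(-5\right) 44 \left(-144\right) = 2 \left(-440\right) \left(-144\right) = \left(-880\right) \left(-144\right) = 126720$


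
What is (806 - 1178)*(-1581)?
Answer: 588132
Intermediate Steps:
(806 - 1178)*(-1581) = -372*(-1581) = 588132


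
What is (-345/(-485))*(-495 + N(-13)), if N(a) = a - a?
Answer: -34155/97 ≈ -352.11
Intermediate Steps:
N(a) = 0
(-345/(-485))*(-495 + N(-13)) = (-345/(-485))*(-495 + 0) = -345*(-1/485)*(-495) = (69/97)*(-495) = -34155/97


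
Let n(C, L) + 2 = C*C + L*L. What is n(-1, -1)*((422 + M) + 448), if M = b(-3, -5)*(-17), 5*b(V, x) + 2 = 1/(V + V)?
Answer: 0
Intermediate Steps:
b(V, x) = -⅖ + 1/(10*V) (b(V, x) = -⅖ + 1/(5*(V + V)) = -⅖ + 1/(5*((2*V))) = -⅖ + (1/(2*V))/5 = -⅖ + 1/(10*V))
n(C, L) = -2 + C² + L² (n(C, L) = -2 + (C*C + L*L) = -2 + (C² + L²) = -2 + C² + L²)
M = 221/30 (M = ((⅒)*(1 - 4*(-3))/(-3))*(-17) = ((⅒)*(-⅓)*(1 + 12))*(-17) = ((⅒)*(-⅓)*13)*(-17) = -13/30*(-17) = 221/30 ≈ 7.3667)
n(-1, -1)*((422 + M) + 448) = (-2 + (-1)² + (-1)²)*((422 + 221/30) + 448) = (-2 + 1 + 1)*(12881/30 + 448) = 0*(26321/30) = 0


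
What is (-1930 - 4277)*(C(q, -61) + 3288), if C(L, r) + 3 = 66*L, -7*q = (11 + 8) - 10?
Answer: -139043007/7 ≈ -1.9863e+7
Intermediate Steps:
q = -9/7 (q = -((11 + 8) - 10)/7 = -(19 - 10)/7 = -1/7*9 = -9/7 ≈ -1.2857)
C(L, r) = -3 + 66*L
(-1930 - 4277)*(C(q, -61) + 3288) = (-1930 - 4277)*((-3 + 66*(-9/7)) + 3288) = -6207*((-3 - 594/7) + 3288) = -6207*(-615/7 + 3288) = -6207*22401/7 = -139043007/7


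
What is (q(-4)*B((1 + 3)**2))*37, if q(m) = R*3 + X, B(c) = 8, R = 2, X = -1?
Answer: 1480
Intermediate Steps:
q(m) = 5 (q(m) = 2*3 - 1 = 6 - 1 = 5)
(q(-4)*B((1 + 3)**2))*37 = (5*8)*37 = 40*37 = 1480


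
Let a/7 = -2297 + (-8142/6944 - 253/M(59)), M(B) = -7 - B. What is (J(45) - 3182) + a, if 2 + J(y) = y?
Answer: -28568669/1488 ≈ -19199.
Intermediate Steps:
J(y) = -2 + y
a = -23897837/1488 (a = 7*(-2297 + (-8142/6944 - 253/(-7 - 1*59))) = 7*(-2297 + (-8142*1/6944 - 253/(-7 - 59))) = 7*(-2297 + (-4071/3472 - 253/(-66))) = 7*(-2297 + (-4071/3472 - 253*(-1/66))) = 7*(-2297 + (-4071/3472 + 23/6)) = 7*(-2297 + 27715/10416) = 7*(-23897837/10416) = -23897837/1488 ≈ -16060.)
(J(45) - 3182) + a = ((-2 + 45) - 3182) - 23897837/1488 = (43 - 3182) - 23897837/1488 = -3139 - 23897837/1488 = -28568669/1488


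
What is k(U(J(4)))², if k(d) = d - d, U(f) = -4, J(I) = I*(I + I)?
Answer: 0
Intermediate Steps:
J(I) = 2*I² (J(I) = I*(2*I) = 2*I²)
k(d) = 0
k(U(J(4)))² = 0² = 0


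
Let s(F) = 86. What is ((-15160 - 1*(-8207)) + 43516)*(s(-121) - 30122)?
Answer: -1098206268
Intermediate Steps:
((-15160 - 1*(-8207)) + 43516)*(s(-121) - 30122) = ((-15160 - 1*(-8207)) + 43516)*(86 - 30122) = ((-15160 + 8207) + 43516)*(-30036) = (-6953 + 43516)*(-30036) = 36563*(-30036) = -1098206268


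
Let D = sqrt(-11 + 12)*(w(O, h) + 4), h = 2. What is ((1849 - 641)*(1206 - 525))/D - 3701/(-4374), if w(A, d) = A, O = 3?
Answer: 3598288259/30618 ≈ 1.1752e+5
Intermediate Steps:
D = 7 (D = sqrt(-11 + 12)*(3 + 4) = sqrt(1)*7 = 1*7 = 7)
((1849 - 641)*(1206 - 525))/D - 3701/(-4374) = ((1849 - 641)*(1206 - 525))/7 - 3701/(-4374) = (1208*681)*(1/7) - 3701*(-1/4374) = 822648*(1/7) + 3701/4374 = 822648/7 + 3701/4374 = 3598288259/30618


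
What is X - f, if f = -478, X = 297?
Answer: 775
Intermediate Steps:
X - f = 297 - 1*(-478) = 297 + 478 = 775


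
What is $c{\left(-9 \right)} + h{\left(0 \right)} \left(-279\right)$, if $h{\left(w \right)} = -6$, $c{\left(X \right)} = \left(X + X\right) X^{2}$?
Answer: $216$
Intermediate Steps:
$c{\left(X \right)} = 2 X^{3}$ ($c{\left(X \right)} = 2 X X^{2} = 2 X^{3}$)
$c{\left(-9 \right)} + h{\left(0 \right)} \left(-279\right) = 2 \left(-9\right)^{3} - -1674 = 2 \left(-729\right) + 1674 = -1458 + 1674 = 216$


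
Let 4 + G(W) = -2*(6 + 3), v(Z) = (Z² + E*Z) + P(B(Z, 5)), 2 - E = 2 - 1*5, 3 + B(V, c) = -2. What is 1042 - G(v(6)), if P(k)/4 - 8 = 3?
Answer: 1064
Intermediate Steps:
B(V, c) = -5 (B(V, c) = -3 - 2 = -5)
P(k) = 44 (P(k) = 32 + 4*3 = 32 + 12 = 44)
E = 5 (E = 2 - (2 - 1*5) = 2 - (2 - 5) = 2 - 1*(-3) = 2 + 3 = 5)
v(Z) = 44 + Z² + 5*Z (v(Z) = (Z² + 5*Z) + 44 = 44 + Z² + 5*Z)
G(W) = -22 (G(W) = -4 - 2*(6 + 3) = -4 - 2*9 = -4 - 18 = -22)
1042 - G(v(6)) = 1042 - 1*(-22) = 1042 + 22 = 1064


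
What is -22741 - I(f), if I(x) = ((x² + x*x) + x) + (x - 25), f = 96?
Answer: -41340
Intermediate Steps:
I(x) = -25 + 2*x + 2*x² (I(x) = ((x² + x²) + x) + (-25 + x) = (2*x² + x) + (-25 + x) = (x + 2*x²) + (-25 + x) = -25 + 2*x + 2*x²)
-22741 - I(f) = -22741 - (-25 + 2*96 + 2*96²) = -22741 - (-25 + 192 + 2*9216) = -22741 - (-25 + 192 + 18432) = -22741 - 1*18599 = -22741 - 18599 = -41340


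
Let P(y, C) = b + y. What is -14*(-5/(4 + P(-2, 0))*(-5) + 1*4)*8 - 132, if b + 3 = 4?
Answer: -4540/3 ≈ -1513.3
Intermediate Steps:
b = 1 (b = -3 + 4 = 1)
P(y, C) = 1 + y
-14*(-5/(4 + P(-2, 0))*(-5) + 1*4)*8 - 132 = -14*(-5/(4 + (1 - 2))*(-5) + 1*4)*8 - 132 = -14*(-5/(4 - 1)*(-5) + 4)*8 - 132 = -14*(-5/3*(-5) + 4)*8 - 132 = -14*(25/3 + 4)*8 - 132 = -14*37/3*8 - 132 = -518/3*8 - 132 = -4144/3 - 132 = -4540/3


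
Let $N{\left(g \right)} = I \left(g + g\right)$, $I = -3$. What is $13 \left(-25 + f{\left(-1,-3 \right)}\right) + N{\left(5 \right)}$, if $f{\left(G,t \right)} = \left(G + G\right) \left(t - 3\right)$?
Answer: $-199$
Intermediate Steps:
$f{\left(G,t \right)} = 2 G \left(-3 + t\right)$
$N{\left(g \right)} = - 6 g$ ($N{\left(g \right)} = - 3 \left(g + g\right) = - 3 \cdot 2 g = - 6 g$)
$13 \left(-25 + f{\left(-1,-3 \right)}\right) + N{\left(5 \right)} = 13 \left(-25 + 2 \left(-1\right) \left(-3 - 3\right)\right) - 30 = 13 \left(-25 + 2 \left(-1\right) \left(-6\right)\right) - 30 = 13 \left(-25 + 12\right) - 30 = 13 \left(-13\right) - 30 = -169 - 30 = -199$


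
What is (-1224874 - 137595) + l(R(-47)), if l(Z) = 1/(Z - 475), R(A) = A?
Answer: -711208819/522 ≈ -1.3625e+6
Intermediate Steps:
l(Z) = 1/(-475 + Z)
(-1224874 - 137595) + l(R(-47)) = (-1224874 - 137595) + 1/(-475 - 47) = -1362469 + 1/(-522) = -1362469 - 1/522 = -711208819/522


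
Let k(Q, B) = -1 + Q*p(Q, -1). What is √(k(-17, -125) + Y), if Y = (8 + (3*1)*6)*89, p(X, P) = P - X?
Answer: √2041 ≈ 45.177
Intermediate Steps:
k(Q, B) = -1 + Q*(-1 - Q)
Y = 2314 (Y = (8 + 3*6)*89 = (8 + 18)*89 = 26*89 = 2314)
√(k(-17, -125) + Y) = √((-1 - 1*(-17)*(1 - 17)) + 2314) = √((-1 - 1*(-17)*(-16)) + 2314) = √((-1 - 272) + 2314) = √(-273 + 2314) = √2041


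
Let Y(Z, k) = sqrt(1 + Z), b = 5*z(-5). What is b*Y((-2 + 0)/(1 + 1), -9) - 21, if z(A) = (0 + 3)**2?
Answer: -21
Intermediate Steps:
z(A) = 9 (z(A) = 3**2 = 9)
b = 45 (b = 5*9 = 45)
b*Y((-2 + 0)/(1 + 1), -9) - 21 = 45*sqrt(1 + (-2 + 0)/(1 + 1)) - 21 = 45*sqrt(1 - 2/2) - 21 = 45*sqrt(1 - 2*1/2) - 21 = 45*sqrt(1 - 1) - 21 = 45*sqrt(0) - 21 = 45*0 - 21 = 0 - 21 = -21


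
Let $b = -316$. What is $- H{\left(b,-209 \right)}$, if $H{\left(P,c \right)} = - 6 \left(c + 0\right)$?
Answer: $-1254$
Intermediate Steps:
$H{\left(P,c \right)} = - 6 c$
$- H{\left(b,-209 \right)} = - \left(-6\right) \left(-209\right) = \left(-1\right) 1254 = -1254$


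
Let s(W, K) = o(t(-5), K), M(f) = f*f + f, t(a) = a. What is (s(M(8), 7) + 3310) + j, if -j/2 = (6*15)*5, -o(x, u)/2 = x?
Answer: 2420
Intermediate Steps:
o(x, u) = -2*x
M(f) = f + f² (M(f) = f² + f = f + f²)
s(W, K) = 10 (s(W, K) = -2*(-5) = 10)
j = -900 (j = -2*6*15*5 = -180*5 = -2*450 = -900)
(s(M(8), 7) + 3310) + j = (10 + 3310) - 900 = 3320 - 900 = 2420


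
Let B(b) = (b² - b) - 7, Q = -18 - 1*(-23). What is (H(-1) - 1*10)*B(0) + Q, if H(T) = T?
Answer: 82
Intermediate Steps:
Q = 5 (Q = -18 + 23 = 5)
B(b) = -7 + b² - b
(H(-1) - 1*10)*B(0) + Q = (-1 - 1*10)*(-7 + 0² - 1*0) + 5 = (-1 - 10)*(-7 + 0 + 0) + 5 = -11*(-7) + 5 = 77 + 5 = 82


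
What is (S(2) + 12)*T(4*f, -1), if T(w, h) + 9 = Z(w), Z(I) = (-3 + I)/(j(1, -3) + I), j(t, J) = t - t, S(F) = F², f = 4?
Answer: -131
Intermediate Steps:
j(t, J) = 0
Z(I) = (-3 + I)/I (Z(I) = (-3 + I)/(0 + I) = (-3 + I)/I)
T(w, h) = -9 + (-3 + w)/w
(S(2) + 12)*T(4*f, -1) = (2² + 12)*(-8 - 3/(4*4)) = (4 + 12)*(-8 - 3/16) = 16*(-8 - 3*1/16) = 16*(-8 - 3/16) = 16*(-131/16) = -131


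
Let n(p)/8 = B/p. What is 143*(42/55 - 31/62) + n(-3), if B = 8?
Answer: 491/30 ≈ 16.367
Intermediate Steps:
n(p) = 64/p (n(p) = 8*(8/p) = 64/p)
143*(42/55 - 31/62) + n(-3) = 143*(42/55 - 31/62) + 64/(-3) = 143*(42*(1/55) - 31*1/62) + 64*(-⅓) = 143*(42/55 - ½) - 64/3 = 143*(29/110) - 64/3 = 377/10 - 64/3 = 491/30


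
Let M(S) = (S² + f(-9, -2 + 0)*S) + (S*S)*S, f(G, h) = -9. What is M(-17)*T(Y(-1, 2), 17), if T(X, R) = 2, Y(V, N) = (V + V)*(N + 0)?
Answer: -8942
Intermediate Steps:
Y(V, N) = 2*N*V (Y(V, N) = (2*V)*N = 2*N*V)
M(S) = S² + S³ - 9*S (M(S) = (S² - 9*S) + (S*S)*S = (S² - 9*S) + S²*S = (S² - 9*S) + S³ = S² + S³ - 9*S)
M(-17)*T(Y(-1, 2), 17) = -17*(-9 - 17 + (-17)²)*2 = -17*(-9 - 17 + 289)*2 = -17*263*2 = -4471*2 = -8942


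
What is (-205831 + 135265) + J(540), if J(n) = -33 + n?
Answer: -70059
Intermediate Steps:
(-205831 + 135265) + J(540) = (-205831 + 135265) + (-33 + 540) = -70566 + 507 = -70059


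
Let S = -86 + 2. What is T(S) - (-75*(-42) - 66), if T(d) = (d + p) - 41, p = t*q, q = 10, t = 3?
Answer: -3179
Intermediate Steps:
S = -84
p = 30 (p = 3*10 = 30)
T(d) = -11 + d (T(d) = (d + 30) - 41 = (30 + d) - 41 = -11 + d)
T(S) - (-75*(-42) - 66) = (-11 - 84) - (-75*(-42) - 66) = -95 - (3150 - 66) = -95 - 1*3084 = -95 - 3084 = -3179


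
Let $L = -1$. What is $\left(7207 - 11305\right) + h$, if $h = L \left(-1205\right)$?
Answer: $-2893$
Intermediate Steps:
$h = 1205$ ($h = \left(-1\right) \left(-1205\right) = 1205$)
$\left(7207 - 11305\right) + h = \left(7207 - 11305\right) + 1205 = -4098 + 1205 = -2893$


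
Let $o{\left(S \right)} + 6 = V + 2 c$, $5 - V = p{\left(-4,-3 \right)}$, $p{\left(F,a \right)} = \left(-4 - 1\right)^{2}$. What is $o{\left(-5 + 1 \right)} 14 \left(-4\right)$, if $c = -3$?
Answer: $1792$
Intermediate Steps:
$p{\left(F,a \right)} = 25$ ($p{\left(F,a \right)} = \left(-5\right)^{2} = 25$)
$V = -20$ ($V = 5 - 25 = -20$)
$o{\left(S \right)} = -32$ ($o{\left(S \right)} = -6 + \left(-20 + 2 \left(-3\right)\right) = -6 - 26 = -32$)
$o{\left(-5 + 1 \right)} 14 \left(-4\right) = \left(-32\right) 14 \left(-4\right) = \left(-448\right) \left(-4\right) = 1792$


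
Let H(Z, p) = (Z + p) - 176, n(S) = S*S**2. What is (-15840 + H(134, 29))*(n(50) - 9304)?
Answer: -1834128688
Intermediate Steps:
n(S) = S**3
H(Z, p) = -176 + Z + p
(-15840 + H(134, 29))*(n(50) - 9304) = (-15840 + (-176 + 134 + 29))*(50**3 - 9304) = (-15840 - 13)*(125000 - 9304) = -15853*115696 = -1834128688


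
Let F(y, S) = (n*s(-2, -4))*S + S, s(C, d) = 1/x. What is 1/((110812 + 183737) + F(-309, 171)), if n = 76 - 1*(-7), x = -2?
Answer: 2/575247 ≈ 3.4768e-6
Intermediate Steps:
s(C, d) = -1/2 (s(C, d) = 1/(-2) = -1/2)
n = 83 (n = 76 + 7 = 83)
F(y, S) = -81*S/2 (F(y, S) = (83*(-1/2))*S + S = -83*S/2 + S = -81*S/2)
1/((110812 + 183737) + F(-309, 171)) = 1/((110812 + 183737) - 81/2*171) = 1/(294549 - 13851/2) = 1/(575247/2) = 2/575247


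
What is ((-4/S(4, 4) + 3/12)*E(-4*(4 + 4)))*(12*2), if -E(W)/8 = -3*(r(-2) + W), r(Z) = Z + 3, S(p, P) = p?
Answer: 13392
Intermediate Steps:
r(Z) = 3 + Z
E(W) = 24 + 24*W (E(W) = -(-24)*((3 - 2) + W) = -(-24)*(1 + W) = -8*(-3 - 3*W) = 24 + 24*W)
((-4/S(4, 4) + 3/12)*E(-4*(4 + 4)))*(12*2) = ((-4/4 + 3/12)*(24 + 24*(-4*(4 + 4))))*(12*2) = ((-4*¼ + 3*(1/12))*(24 + 24*(-4*8)))*24 = ((-1 + ¼)*(24 + 24*(-32)))*24 = -3*(24 - 768)/4*24 = -¾*(-744)*24 = 558*24 = 13392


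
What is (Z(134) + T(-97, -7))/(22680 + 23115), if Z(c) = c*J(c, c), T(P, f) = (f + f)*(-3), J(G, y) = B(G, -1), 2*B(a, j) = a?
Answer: 1804/9159 ≈ 0.19696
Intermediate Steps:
B(a, j) = a/2
J(G, y) = G/2
T(P, f) = -6*f (T(P, f) = (2*f)*(-3) = -6*f)
Z(c) = c²/2 (Z(c) = c*(c/2) = c²/2)
(Z(134) + T(-97, -7))/(22680 + 23115) = ((½)*134² - 6*(-7))/(22680 + 23115) = ((½)*17956 + 42)/45795 = (8978 + 42)*(1/45795) = 9020*(1/45795) = 1804/9159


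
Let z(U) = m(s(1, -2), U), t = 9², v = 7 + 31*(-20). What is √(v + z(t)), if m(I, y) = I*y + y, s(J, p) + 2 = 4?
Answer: I*√370 ≈ 19.235*I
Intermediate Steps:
s(J, p) = 2 (s(J, p) = -2 + 4 = 2)
v = -613 (v = 7 - 620 = -613)
t = 81
m(I, y) = y + I*y
z(U) = 3*U (z(U) = U*(1 + 2) = U*3 = 3*U)
√(v + z(t)) = √(-613 + 3*81) = √(-613 + 243) = √(-370) = I*√370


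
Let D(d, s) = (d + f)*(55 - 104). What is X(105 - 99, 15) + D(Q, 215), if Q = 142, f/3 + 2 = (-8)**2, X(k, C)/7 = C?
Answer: -15967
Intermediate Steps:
X(k, C) = 7*C
f = 186 (f = -6 + 3*(-8)**2 = -6 + 3*64 = -6 + 192 = 186)
D(d, s) = -9114 - 49*d (D(d, s) = (d + 186)*(55 - 104) = (186 + d)*(-49) = -9114 - 49*d)
X(105 - 99, 15) + D(Q, 215) = 7*15 + (-9114 - 49*142) = 105 + (-9114 - 6958) = 105 - 16072 = -15967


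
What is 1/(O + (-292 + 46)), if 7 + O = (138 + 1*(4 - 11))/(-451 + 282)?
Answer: -169/42888 ≈ -0.0039405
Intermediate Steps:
O = -1314/169 (O = -7 + (138 + 1*(4 - 11))/(-451 + 282) = -7 + (138 + 1*(-7))/(-169) = -7 + (138 - 7)*(-1/169) = -7 + 131*(-1/169) = -7 - 131/169 = -1314/169 ≈ -7.7751)
1/(O + (-292 + 46)) = 1/(-1314/169 + (-292 + 46)) = 1/(-1314/169 - 246) = 1/(-42888/169) = -169/42888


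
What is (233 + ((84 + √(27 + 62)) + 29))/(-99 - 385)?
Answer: -173/242 - √89/484 ≈ -0.73437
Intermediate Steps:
(233 + ((84 + √(27 + 62)) + 29))/(-99 - 385) = (233 + ((84 + √89) + 29))/(-484) = (233 + (113 + √89))*(-1/484) = (346 + √89)*(-1/484) = -173/242 - √89/484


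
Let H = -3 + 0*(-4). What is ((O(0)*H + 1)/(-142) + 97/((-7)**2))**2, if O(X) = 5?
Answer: 52272900/12103441 ≈ 4.3188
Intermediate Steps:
H = -3 (H = -3 + 0 = -3)
((O(0)*H + 1)/(-142) + 97/((-7)**2))**2 = ((5*(-3) + 1)/(-142) + 97/((-7)**2))**2 = ((-15 + 1)*(-1/142) + 97/49)**2 = (-14*(-1/142) + 97*(1/49))**2 = (7/71 + 97/49)**2 = (7230/3479)**2 = 52272900/12103441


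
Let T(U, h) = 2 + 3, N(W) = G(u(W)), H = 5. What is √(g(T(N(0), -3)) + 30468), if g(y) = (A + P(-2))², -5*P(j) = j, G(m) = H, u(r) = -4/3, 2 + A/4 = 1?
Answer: 2*√190506/5 ≈ 174.59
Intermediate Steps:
A = -4 (A = -8 + 4*1 = -8 + 4 = -4)
u(r) = -4/3 (u(r) = -4*⅓ = -4/3)
G(m) = 5
N(W) = 5
P(j) = -j/5
T(U, h) = 5
g(y) = 324/25 (g(y) = (-4 - ⅕*(-2))² = (-4 + ⅖)² = (-18/5)² = 324/25)
√(g(T(N(0), -3)) + 30468) = √(324/25 + 30468) = √(762024/25) = 2*√190506/5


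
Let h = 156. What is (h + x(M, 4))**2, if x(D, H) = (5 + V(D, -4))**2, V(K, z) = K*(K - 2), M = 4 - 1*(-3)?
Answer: 3083536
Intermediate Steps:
M = 7 (M = 4 + 3 = 7)
V(K, z) = K*(-2 + K)
x(D, H) = (5 + D*(-2 + D))**2
(h + x(M, 4))**2 = (156 + (5 + 7*(-2 + 7))**2)**2 = (156 + (5 + 7*5)**2)**2 = (156 + (5 + 35)**2)**2 = (156 + 40**2)**2 = (156 + 1600)**2 = 1756**2 = 3083536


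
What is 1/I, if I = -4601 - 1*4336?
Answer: -1/8937 ≈ -0.00011189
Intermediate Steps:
I = -8937 (I = -4601 - 4336 = -8937)
1/I = 1/(-8937) = -1/8937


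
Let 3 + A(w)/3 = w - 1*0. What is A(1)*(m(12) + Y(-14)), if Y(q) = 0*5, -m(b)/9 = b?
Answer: 648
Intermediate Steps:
m(b) = -9*b
Y(q) = 0
A(w) = -9 + 3*w (A(w) = -9 + 3*(w - 1*0) = -9 + 3*(w + 0) = -9 + 3*w)
A(1)*(m(12) + Y(-14)) = (-9 + 3*1)*(-9*12 + 0) = (-9 + 3)*(-108 + 0) = -6*(-108) = 648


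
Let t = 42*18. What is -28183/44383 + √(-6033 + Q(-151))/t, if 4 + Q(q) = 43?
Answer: -28183/44383 + I*√74/84 ≈ -0.635 + 0.10241*I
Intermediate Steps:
Q(q) = 39 (Q(q) = -4 + 43 = 39)
t = 756
-28183/44383 + √(-6033 + Q(-151))/t = -28183/44383 + √(-6033 + 39)/756 = -28183*1/44383 + √(-5994)*(1/756) = -28183/44383 + (9*I*√74)*(1/756) = -28183/44383 + I*√74/84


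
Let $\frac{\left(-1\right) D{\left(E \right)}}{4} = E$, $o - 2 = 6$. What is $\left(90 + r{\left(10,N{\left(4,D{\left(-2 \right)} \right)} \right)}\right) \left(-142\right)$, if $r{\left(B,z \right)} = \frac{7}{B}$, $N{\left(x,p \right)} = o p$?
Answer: $- \frac{64397}{5} \approx -12879.0$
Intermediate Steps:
$o = 8$ ($o = 2 + 6 = 8$)
$D{\left(E \right)} = - 4 E$
$N{\left(x,p \right)} = 8 p$
$\left(90 + r{\left(10,N{\left(4,D{\left(-2 \right)} \right)} \right)}\right) \left(-142\right) = \left(90 + \frac{7}{10}\right) \left(-142\right) = \frac{907}{10} \left(-142\right) = - \frac{64397}{5}$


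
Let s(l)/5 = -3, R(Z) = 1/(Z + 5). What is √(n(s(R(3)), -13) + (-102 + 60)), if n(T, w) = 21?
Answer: I*√21 ≈ 4.5826*I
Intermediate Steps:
R(Z) = 1/(5 + Z)
s(l) = -15 (s(l) = 5*(-3) = -15)
√(n(s(R(3)), -13) + (-102 + 60)) = √(21 + (-102 + 60)) = √(21 - 42) = √(-21) = I*√21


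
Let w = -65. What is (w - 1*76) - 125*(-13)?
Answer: 1484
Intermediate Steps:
(w - 1*76) - 125*(-13) = (-65 - 1*76) - 125*(-13) = (-65 - 76) + 1625 = -141 + 1625 = 1484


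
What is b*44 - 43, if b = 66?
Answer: 2861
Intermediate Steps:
b*44 - 43 = 66*44 - 43 = 2904 - 43 = 2861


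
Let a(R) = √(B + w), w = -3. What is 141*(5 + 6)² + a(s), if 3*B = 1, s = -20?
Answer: 17061 + 2*I*√6/3 ≈ 17061.0 + 1.633*I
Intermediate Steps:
B = ⅓ (B = (⅓)*1 = ⅓ ≈ 0.33333)
a(R) = 2*I*√6/3 (a(R) = √(⅓ - 3) = √(-8/3) = 2*I*√6/3)
141*(5 + 6)² + a(s) = 141*(5 + 6)² + 2*I*√6/3 = 141*11² + 2*I*√6/3 = 141*121 + 2*I*√6/3 = 17061 + 2*I*√6/3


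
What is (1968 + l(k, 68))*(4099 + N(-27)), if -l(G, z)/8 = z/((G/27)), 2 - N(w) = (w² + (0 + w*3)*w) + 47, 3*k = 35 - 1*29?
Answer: -6117888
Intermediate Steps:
k = 2 (k = (35 - 1*29)/3 = (35 - 29)/3 = (⅓)*6 = 2)
N(w) = -45 - 4*w² (N(w) = 2 - ((w² + (0 + w*3)*w) + 47) = 2 - ((w² + (0 + 3*w)*w) + 47) = 2 - ((w² + (3*w)*w) + 47) = 2 - ((w² + 3*w²) + 47) = 2 - (4*w² + 47) = 2 - (47 + 4*w²) = 2 + (-47 - 4*w²) = -45 - 4*w²)
l(G, z) = -216*z/G (l(G, z) = -8*z/(G/27) = -8*z*27/G = -216*z/G)
(1968 + l(k, 68))*(4099 + N(-27)) = (1968 - 216*68/2)*(4099 + (-45 - 4*(-27)²)) = (1968 - 216*68*½)*(4099 + (-45 - 4*729)) = (1968 - 7344)*(4099 + (-45 - 2916)) = -5376*(4099 - 2961) = -5376*1138 = -6117888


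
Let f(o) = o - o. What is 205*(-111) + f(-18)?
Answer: -22755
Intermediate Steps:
f(o) = 0
205*(-111) + f(-18) = 205*(-111) + 0 = -22755 + 0 = -22755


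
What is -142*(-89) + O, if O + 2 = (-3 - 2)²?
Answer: 12661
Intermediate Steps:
O = 23 (O = -2 + (-3 - 2)² = -2 + (-5)² = -2 + 25 = 23)
-142*(-89) + O = -142*(-89) + 23 = 12638 + 23 = 12661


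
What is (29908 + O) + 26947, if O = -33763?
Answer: 23092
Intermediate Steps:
(29908 + O) + 26947 = (29908 - 33763) + 26947 = -3855 + 26947 = 23092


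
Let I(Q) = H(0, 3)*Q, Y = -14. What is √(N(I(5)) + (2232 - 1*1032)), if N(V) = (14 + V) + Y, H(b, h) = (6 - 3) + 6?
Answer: √1245 ≈ 35.285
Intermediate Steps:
H(b, h) = 9 (H(b, h) = 3 + 6 = 9)
I(Q) = 9*Q
N(V) = V (N(V) = (14 + V) - 14 = V)
√(N(I(5)) + (2232 - 1*1032)) = √(9*5 + (2232 - 1*1032)) = √(45 + (2232 - 1032)) = √(45 + 1200) = √1245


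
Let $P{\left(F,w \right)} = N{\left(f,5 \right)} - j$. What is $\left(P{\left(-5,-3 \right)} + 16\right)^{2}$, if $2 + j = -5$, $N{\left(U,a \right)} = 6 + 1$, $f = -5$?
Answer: $900$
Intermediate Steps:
$N{\left(U,a \right)} = 7$
$j = -7$ ($j = -2 - 5 = -7$)
$P{\left(F,w \right)} = 14$ ($P{\left(F,w \right)} = 7 - -7 = 7 + 7 = 14$)
$\left(P{\left(-5,-3 \right)} + 16\right)^{2} = \left(14 + 16\right)^{2} = 30^{2} = 900$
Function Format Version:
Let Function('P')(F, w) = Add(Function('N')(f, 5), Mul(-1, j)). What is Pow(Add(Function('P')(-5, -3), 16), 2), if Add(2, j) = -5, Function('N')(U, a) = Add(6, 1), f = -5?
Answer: 900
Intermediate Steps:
Function('N')(U, a) = 7
j = -7 (j = Add(-2, -5) = -7)
Function('P')(F, w) = 14 (Function('P')(F, w) = Add(7, Mul(-1, -7)) = Add(7, 7) = 14)
Pow(Add(Function('P')(-5, -3), 16), 2) = Pow(Add(14, 16), 2) = Pow(30, 2) = 900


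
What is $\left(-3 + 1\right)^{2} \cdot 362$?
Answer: $1448$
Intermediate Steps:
$\left(-3 + 1\right)^{2} \cdot 362 = \left(-2\right)^{2} \cdot 362 = 4 \cdot 362 = 1448$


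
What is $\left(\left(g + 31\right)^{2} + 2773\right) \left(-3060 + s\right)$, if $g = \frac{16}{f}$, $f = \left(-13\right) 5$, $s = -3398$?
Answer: $- \frac{101467618108}{4225} \approx -2.4016 \cdot 10^{7}$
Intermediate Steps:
$f = -65$
$g = - \frac{16}{65}$ ($g = \frac{16}{-65} = 16 \left(- \frac{1}{65}\right) = - \frac{16}{65} \approx -0.24615$)
$\left(\left(g + 31\right)^{2} + 2773\right) \left(-3060 + s\right) = \left(\left(- \frac{16}{65} + 31\right)^{2} + 2773\right) \left(-3060 - 3398\right) = \left(\left(\frac{1999}{65}\right)^{2} + 2773\right) \left(-6458\right) = \left(\frac{3996001}{4225} + 2773\right) \left(-6458\right) = \frac{15711926}{4225} \left(-6458\right) = - \frac{101467618108}{4225}$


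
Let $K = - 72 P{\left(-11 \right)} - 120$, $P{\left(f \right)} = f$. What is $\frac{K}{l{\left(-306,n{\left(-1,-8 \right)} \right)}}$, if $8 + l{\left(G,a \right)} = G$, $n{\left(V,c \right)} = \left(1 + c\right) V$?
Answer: $- \frac{336}{157} \approx -2.1401$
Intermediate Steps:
$n{\left(V,c \right)} = V \left(1 + c\right)$
$l{\left(G,a \right)} = -8 + G$
$K = 672$ ($K = \left(-72\right) \left(-11\right) - 120 = 792 - 120 = 672$)
$\frac{K}{l{\left(-306,n{\left(-1,-8 \right)} \right)}} = \frac{672}{-8 - 306} = \frac{672}{-314} = 672 \left(- \frac{1}{314}\right) = - \frac{336}{157}$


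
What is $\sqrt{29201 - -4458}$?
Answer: $\sqrt{33659} \approx 183.46$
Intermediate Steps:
$\sqrt{29201 - -4458} = \sqrt{29201 + \left(-11476 + 15934\right)} = \sqrt{29201 + 4458} = \sqrt{33659}$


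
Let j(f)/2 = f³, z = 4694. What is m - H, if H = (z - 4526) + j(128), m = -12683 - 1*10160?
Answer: -4217315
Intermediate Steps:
m = -22843 (m = -12683 - 10160 = -22843)
j(f) = 2*f³
H = 4194472 (H = (4694 - 4526) + 2*128³ = 168 + 2*2097152 = 168 + 4194304 = 4194472)
m - H = -22843 - 1*4194472 = -22843 - 4194472 = -4217315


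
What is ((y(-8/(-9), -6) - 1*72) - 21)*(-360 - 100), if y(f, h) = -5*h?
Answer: 28980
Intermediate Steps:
((y(-8/(-9), -6) - 1*72) - 21)*(-360 - 100) = ((-5*(-6) - 1*72) - 21)*(-360 - 100) = ((30 - 72) - 21)*(-460) = (-42 - 21)*(-460) = -63*(-460) = 28980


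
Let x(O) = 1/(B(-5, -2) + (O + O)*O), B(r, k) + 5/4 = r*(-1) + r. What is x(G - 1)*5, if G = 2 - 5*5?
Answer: 20/4603 ≈ 0.0043450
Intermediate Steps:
G = -23 (G = 2 - 25 = -23)
B(r, k) = -5/4 (B(r, k) = -5/4 + (r*(-1) + r) = -5/4 + (-r + r) = -5/4 + 0 = -5/4)
x(O) = 1/(-5/4 + 2*O²) (x(O) = 1/(-5/4 + (O + O)*O) = 1/(-5/4 + (2*O)*O) = 1/(-5/4 + 2*O²))
x(G - 1)*5 = (4/(-5 + 8*(-23 - 1)²))*5 = (4/(-5 + 8*(-24)²))*5 = (4/(-5 + 8*576))*5 = (4/(-5 + 4608))*5 = (4/4603)*5 = 20/4603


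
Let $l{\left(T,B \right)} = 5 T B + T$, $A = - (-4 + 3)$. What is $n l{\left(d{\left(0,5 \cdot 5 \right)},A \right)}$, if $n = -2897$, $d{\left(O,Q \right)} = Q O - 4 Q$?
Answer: $1738200$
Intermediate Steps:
$d{\left(O,Q \right)} = - 4 Q + O Q$ ($d{\left(O,Q \right)} = O Q - 4 Q = - 4 Q + O Q$)
$A = 1$ ($A = \left(-1\right) \left(-1\right) = 1$)
$l{\left(T,B \right)} = T + 5 B T$ ($l{\left(T,B \right)} = 5 B T + T = T + 5 B T$)
$n l{\left(d{\left(0,5 \cdot 5 \right)},A \right)} = - 2897 \cdot 5 \cdot 5 \left(-4 + 0\right) \left(1 + 5 \cdot 1\right) = - 2897 \cdot 25 \left(-4\right) \left(1 + 5\right) = - 2897 \left(\left(-100\right) 6\right) = \left(-2897\right) \left(-600\right) = 1738200$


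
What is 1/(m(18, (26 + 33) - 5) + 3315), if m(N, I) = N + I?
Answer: 1/3387 ≈ 0.00029525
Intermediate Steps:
m(N, I) = I + N
1/(m(18, (26 + 33) - 5) + 3315) = 1/((((26 + 33) - 5) + 18) + 3315) = 1/(((59 - 5) + 18) + 3315) = 1/((54 + 18) + 3315) = 1/(72 + 3315) = 1/3387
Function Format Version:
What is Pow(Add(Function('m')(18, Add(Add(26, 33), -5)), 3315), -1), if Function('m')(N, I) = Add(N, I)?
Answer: Rational(1, 3387) ≈ 0.00029525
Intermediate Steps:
Function('m')(N, I) = Add(I, N)
Pow(Add(Function('m')(18, Add(Add(26, 33), -5)), 3315), -1) = Pow(Add(Add(Add(Add(26, 33), -5), 18), 3315), -1) = Pow(Add(Add(Add(59, -5), 18), 3315), -1) = Pow(Add(Add(54, 18), 3315), -1) = Pow(Add(72, 3315), -1) = Pow(3387, -1) = Rational(1, 3387)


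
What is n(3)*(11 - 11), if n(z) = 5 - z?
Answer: 0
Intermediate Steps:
n(3)*(11 - 11) = (5 - 1*3)*(11 - 11) = (5 - 3)*0 = 2*0 = 0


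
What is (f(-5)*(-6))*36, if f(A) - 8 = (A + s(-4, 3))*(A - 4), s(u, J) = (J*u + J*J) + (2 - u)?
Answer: -5616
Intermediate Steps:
s(u, J) = 2 + J**2 - u + J*u (s(u, J) = (J*u + J**2) + (2 - u) = (J**2 + J*u) + (2 - u) = 2 + J**2 - u + J*u)
f(A) = 8 + (-4 + A)*(3 + A) (f(A) = 8 + (A + (2 + 3**2 - 1*(-4) + 3*(-4)))*(A - 4) = 8 + (A + (2 + 9 + 4 - 12))*(-4 + A) = 8 + (A + 3)*(-4 + A) = 8 + (3 + A)*(-4 + A) = 8 + (-4 + A)*(3 + A))
(f(-5)*(-6))*36 = ((-4 + (-5)**2 - 1*(-5))*(-6))*36 = ((-4 + 25 + 5)*(-6))*36 = (26*(-6))*36 = -156*36 = -5616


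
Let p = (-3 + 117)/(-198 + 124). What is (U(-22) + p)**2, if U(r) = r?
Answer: 758641/1369 ≈ 554.16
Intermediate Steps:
p = -57/37 (p = 114/(-74) = 114*(-1/74) = -57/37 ≈ -1.5405)
(U(-22) + p)**2 = (-22 - 57/37)**2 = (-871/37)**2 = 758641/1369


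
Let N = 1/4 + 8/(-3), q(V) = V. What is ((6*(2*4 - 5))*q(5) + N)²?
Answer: 1104601/144 ≈ 7670.8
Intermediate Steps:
N = -29/12 (N = 1*(¼) + 8*(-⅓) = ¼ - 8/3 = -29/12 ≈ -2.4167)
((6*(2*4 - 5))*q(5) + N)² = ((6*(2*4 - 5))*5 - 29/12)² = ((6*(8 - 5))*5 - 29/12)² = ((6*3)*5 - 29/12)² = (18*5 - 29/12)² = (90 - 29/12)² = (1051/12)² = 1104601/144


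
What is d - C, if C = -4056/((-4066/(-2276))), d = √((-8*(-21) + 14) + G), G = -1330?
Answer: 4615728/2033 + 2*I*√287 ≈ 2270.4 + 33.882*I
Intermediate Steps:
d = 2*I*√287 (d = √((-8*(-21) + 14) - 1330) = √((168 + 14) - 1330) = √(182 - 1330) = √(-1148) = 2*I*√287 ≈ 33.882*I)
C = -4615728/2033 (C = -4056/((-4066*(-1/2276))) = -4056/2033/1138 = -4056*1138/2033 = -4615728/2033 ≈ -2270.4)
d - C = 2*I*√287 - 1*(-4615728/2033) = 2*I*√287 + 4615728/2033 = 4615728/2033 + 2*I*√287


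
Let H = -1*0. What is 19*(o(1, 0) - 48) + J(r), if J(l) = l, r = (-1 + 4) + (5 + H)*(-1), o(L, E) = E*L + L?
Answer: -895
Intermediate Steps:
H = 0
o(L, E) = L + E*L
r = -2 (r = (-1 + 4) + (5 + 0)*(-1) = 3 + 5*(-1) = 3 - 5 = -2)
19*(o(1, 0) - 48) + J(r) = 19*(1*(1 + 0) - 48) - 2 = 19*(1*1 - 48) - 2 = 19*(1 - 48) - 2 = 19*(-47) - 2 = -893 - 2 = -895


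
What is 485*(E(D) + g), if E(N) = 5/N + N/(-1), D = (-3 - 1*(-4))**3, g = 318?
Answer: 156170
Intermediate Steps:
D = 1 (D = (-3 + 4)**3 = 1**3 = 1)
E(N) = -N + 5/N (E(N) = 5/N + N*(-1) = 5/N - N = -N + 5/N)
485*(E(D) + g) = 485*((-1*1 + 5/1) + 318) = 485*((-1 + 5*1) + 318) = 485*((-1 + 5) + 318) = 485*(4 + 318) = 485*322 = 156170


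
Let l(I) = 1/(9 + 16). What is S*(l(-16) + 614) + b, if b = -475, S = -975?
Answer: -599164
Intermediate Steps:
l(I) = 1/25
S*(l(-16) + 614) + b = -975*(1/25 + 614) - 475 = -975*15351/25 - 475 = -598689 - 475 = -599164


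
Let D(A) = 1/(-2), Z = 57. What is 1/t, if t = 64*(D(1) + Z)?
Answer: 1/3616 ≈ 0.00027655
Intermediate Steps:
D(A) = -½
t = 3616 (t = 64*(-½ + 57) = 64*(113/2) = 3616)
1/t = 1/3616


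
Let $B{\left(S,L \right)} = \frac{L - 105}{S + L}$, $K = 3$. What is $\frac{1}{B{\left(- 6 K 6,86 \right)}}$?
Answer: $\frac{22}{19} \approx 1.1579$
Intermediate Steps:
$B{\left(S,L \right)} = \frac{-105 + L}{L + S}$
$\frac{1}{B{\left(- 6 K 6,86 \right)}} = \frac{1}{\frac{1}{86 + \left(-6\right) 3 \cdot 6} \left(-105 + 86\right)} = \frac{1}{\frac{1}{86 - 108} \left(-19\right)} = \frac{1}{\frac{1}{-22} \left(-19\right)} = \frac{1}{\left(- \frac{1}{22}\right) \left(-19\right)} = \frac{1}{\frac{19}{22}} = \frac{22}{19}$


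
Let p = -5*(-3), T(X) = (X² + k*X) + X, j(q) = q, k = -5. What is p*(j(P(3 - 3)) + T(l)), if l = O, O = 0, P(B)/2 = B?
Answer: 0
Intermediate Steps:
P(B) = 2*B
l = 0
T(X) = X² - 4*X (T(X) = (X² - 5*X) + X = X² - 4*X)
p = 15
p*(j(P(3 - 3)) + T(l)) = 15*(2*(3 - 3) + 0*(-4 + 0)) = 15*(2*0 + 0*(-4)) = 15*(0 + 0) = 15*0 = 0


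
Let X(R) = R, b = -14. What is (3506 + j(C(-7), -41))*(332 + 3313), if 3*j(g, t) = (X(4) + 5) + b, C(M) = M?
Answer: 12773295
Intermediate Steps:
j(g, t) = -5/3 (j(g, t) = ((4 + 5) - 14)/3 = (9 - 14)/3 = (⅓)*(-5) = -5/3)
(3506 + j(C(-7), -41))*(332 + 3313) = (3506 - 5/3)*(332 + 3313) = (10513/3)*3645 = 12773295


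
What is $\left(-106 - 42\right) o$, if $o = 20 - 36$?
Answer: $2368$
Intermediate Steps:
$o = -16$
$\left(-106 - 42\right) o = \left(-106 - 42\right) \left(-16\right) = \left(-148\right) \left(-16\right) = 2368$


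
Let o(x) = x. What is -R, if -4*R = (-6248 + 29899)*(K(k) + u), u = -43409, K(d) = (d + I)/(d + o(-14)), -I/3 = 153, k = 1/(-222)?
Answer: -1594747692991/6218 ≈ -2.5647e+8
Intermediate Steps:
k = -1/222 ≈ -0.0045045
I = -459 (I = -3*153 = -459)
K(d) = (-459 + d)/(-14 + d) (K(d) = (d - 459)/(d - 14) = (-459 + d)/(-14 + d))
R = 1594747692991/6218 (R = -(-6248 + 29899)*((-459 - 1/222)/(-14 - 1/222) - 43409)/4 = -23651*(-101899/222/(-3109/222) - 43409)/4 = -23651*(-222/3109*(-101899/222) - 43409)/4 = -23651*(101899/3109 - 43409)/4 = -23651*(-134856682)/(4*3109) = -¼*(-3189495385982/3109) = 1594747692991/6218 ≈ 2.5647e+8)
-R = -1*1594747692991/6218 = -1594747692991/6218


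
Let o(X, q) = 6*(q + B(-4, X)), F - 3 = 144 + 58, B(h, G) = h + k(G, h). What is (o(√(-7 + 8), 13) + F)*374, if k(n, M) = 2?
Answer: 101354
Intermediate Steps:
B(h, G) = 2 + h (B(h, G) = h + 2 = 2 + h)
F = 205 (F = 3 + (144 + 58) = 3 + 202 = 205)
o(X, q) = -12 + 6*q (o(X, q) = 6*(q + (2 - 4)) = 6*(q - 2) = 6*(-2 + q) = -12 + 6*q)
(o(√(-7 + 8), 13) + F)*374 = ((-12 + 6*13) + 205)*374 = ((-12 + 78) + 205)*374 = (66 + 205)*374 = 271*374 = 101354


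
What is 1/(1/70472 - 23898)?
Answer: -70472/1684139855 ≈ -4.1844e-5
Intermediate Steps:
1/(1/70472 - 23898) = 1/(-1684139855/70472) = -70472/1684139855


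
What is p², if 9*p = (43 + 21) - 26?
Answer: 1444/81 ≈ 17.827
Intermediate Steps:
p = 38/9 (p = ((43 + 21) - 26)/9 = (64 - 26)/9 = (⅑)*38 = 38/9 ≈ 4.2222)
p² = (38/9)² = 1444/81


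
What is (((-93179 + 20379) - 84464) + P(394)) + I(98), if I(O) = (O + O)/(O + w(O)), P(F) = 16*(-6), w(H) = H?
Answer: -157359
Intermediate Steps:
P(F) = -96
I(O) = 1 (I(O) = (O + O)/(O + O) = (2*O)/((2*O)) = (2*O)*(1/(2*O)) = 1)
(((-93179 + 20379) - 84464) + P(394)) + I(98) = (((-93179 + 20379) - 84464) - 96) + 1 = ((-72800 - 84464) - 96) + 1 = (-157264 - 96) + 1 = -157360 + 1 = -157359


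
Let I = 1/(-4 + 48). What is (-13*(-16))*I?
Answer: 52/11 ≈ 4.7273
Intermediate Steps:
I = 1/44 ≈ 0.022727
(-13*(-16))*I = -13*(-16)*(1/44) = 208*(1/44) = 52/11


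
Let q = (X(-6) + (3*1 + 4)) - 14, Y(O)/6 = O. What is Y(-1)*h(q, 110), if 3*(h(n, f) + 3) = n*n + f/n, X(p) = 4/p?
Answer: -14668/207 ≈ -70.860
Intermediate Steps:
Y(O) = 6*O
q = -23/3 (q = (4/(-6) + (3*1 + 4)) - 14 = (4*(-⅙) + (3 + 4)) - 14 = (-⅔ + 7) - 14 = 19/3 - 14 = -23/3 ≈ -7.6667)
h(n, f) = -3 + n²/3 + f/(3*n) (h(n, f) = -3 + (n*n + f/n)/3 = -3 + (n² + f/n)/3 = -3 + (n²/3 + f/(3*n)) = -3 + n²/3 + f/(3*n))
Y(-1)*h(q, 110) = (6*(-1))*((110 - 23*(-9 + (-23/3)²)/3)/(3*(-23/3))) = -2*(-3)*(110 - 23*(-9 + 529/9)/3)/23 = -2*(-3)*(110 - 23/3*448/9)/23 = -2*(-3)*(110 - 10304/27)/23 = -2*(-3)*(-7334)/(23*27) = -6*7334/621 = -14668/207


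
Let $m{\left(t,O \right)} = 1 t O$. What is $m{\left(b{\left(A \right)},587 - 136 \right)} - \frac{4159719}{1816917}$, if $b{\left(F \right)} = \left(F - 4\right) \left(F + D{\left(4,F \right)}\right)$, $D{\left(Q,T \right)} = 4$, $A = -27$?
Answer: $\frac{194749707184}{605639} \approx 3.2156 \cdot 10^{5}$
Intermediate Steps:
$b{\left(F \right)} = \left(-4 + F\right) \left(4 + F\right)$ ($b{\left(F \right)} = \left(F - 4\right) \left(F + 4\right) = \left(-4 + F\right) \left(4 + F\right)$)
$m{\left(t,O \right)} = O t$ ($m{\left(t,O \right)} = 1 O t = O t$)
$m{\left(b{\left(A \right)},587 - 136 \right)} - \frac{4159719}{1816917} = \left(587 - 136\right) \left(-16 + \left(-27\right)^{2}\right) - \frac{4159719}{1816917} = \left(587 - 136\right) \left(-16 + 729\right) - \frac{1386573}{605639} = 451 \cdot 713 - \frac{1386573}{605639} = 321563 - \frac{1386573}{605639} = \frac{194749707184}{605639}$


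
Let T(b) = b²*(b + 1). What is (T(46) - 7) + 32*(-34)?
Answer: 98357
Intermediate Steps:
T(b) = b²*(1 + b)
(T(46) - 7) + 32*(-34) = (46²*(1 + 46) - 7) + 32*(-34) = (2116*47 - 7) - 1088 = (99452 - 7) - 1088 = 99445 - 1088 = 98357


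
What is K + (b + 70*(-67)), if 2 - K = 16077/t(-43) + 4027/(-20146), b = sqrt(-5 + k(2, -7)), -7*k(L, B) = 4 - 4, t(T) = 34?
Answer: -883715389/171241 + I*sqrt(5) ≈ -5160.7 + 2.2361*I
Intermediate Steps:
k(L, B) = 0 (k(L, B) = -(4 - 4)/7 = -1/7*0 = 0)
b = I*sqrt(5) (b = sqrt(-5 + 0) = sqrt(-5) = I*sqrt(5) ≈ 2.2361*I)
K = -80595099/171241 (K = 2 - (16077/34 + 4027/(-20146)) = 2 - (16077*(1/34) + 4027*(-1/20146)) = 2 - (16077/34 - 4027/20146) = 2 - 1*80937581/171241 = 2 - 80937581/171241 = -80595099/171241 ≈ -470.65)
K + (b + 70*(-67)) = -80595099/171241 + (I*sqrt(5) + 70*(-67)) = -80595099/171241 + (I*sqrt(5) - 4690) = -80595099/171241 + (-4690 + I*sqrt(5)) = -883715389/171241 + I*sqrt(5)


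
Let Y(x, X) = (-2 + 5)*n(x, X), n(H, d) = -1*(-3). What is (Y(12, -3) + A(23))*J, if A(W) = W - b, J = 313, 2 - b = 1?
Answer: 9703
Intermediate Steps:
b = 1 (b = 2 - 1*1 = 2 - 1 = 1)
n(H, d) = 3
Y(x, X) = 9 (Y(x, X) = (-2 + 5)*3 = 3*3 = 9)
A(W) = -1 + W (A(W) = W - 1*1 = W - 1 = -1 + W)
(Y(12, -3) + A(23))*J = (9 + (-1 + 23))*313 = (9 + 22)*313 = 31*313 = 9703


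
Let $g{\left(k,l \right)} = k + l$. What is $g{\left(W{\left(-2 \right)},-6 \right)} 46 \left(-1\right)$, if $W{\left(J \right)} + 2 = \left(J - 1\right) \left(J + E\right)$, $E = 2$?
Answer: $368$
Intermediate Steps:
$W{\left(J \right)} = -2 + \left(-1 + J\right) \left(2 + J\right)$ ($W{\left(J \right)} = -2 + \left(J - 1\right) \left(J + 2\right) = -2 + \left(-1 + J\right) \left(2 + J\right)$)
$g{\left(W{\left(-2 \right)},-6 \right)} 46 \left(-1\right) = \left(\left(-4 - 2 + \left(-2\right)^{2}\right) - 6\right) 46 \left(-1\right) = \left(\left(-4 - 2 + 4\right) - 6\right) 46 \left(-1\right) = \left(-2 - 6\right) 46 \left(-1\right) = \left(-8\right) 46 \left(-1\right) = \left(-368\right) \left(-1\right) = 368$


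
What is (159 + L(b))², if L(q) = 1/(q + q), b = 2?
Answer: 405769/16 ≈ 25361.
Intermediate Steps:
L(q) = 1/(2*q)
(159 + L(b))² = (159 + (½)/2)² = (159 + (½)*(½))² = (159 + ¼)² = (637/4)² = 405769/16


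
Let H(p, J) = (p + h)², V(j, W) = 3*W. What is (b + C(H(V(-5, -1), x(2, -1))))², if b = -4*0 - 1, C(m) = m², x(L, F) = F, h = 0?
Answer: 6400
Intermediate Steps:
H(p, J) = p² (H(p, J) = (p + 0)² = p²)
b = -1 (b = 0 - 1 = -1)
(b + C(H(V(-5, -1), x(2, -1))))² = (-1 + ((3*(-1))²)²)² = (-1 + ((-3)²)²)² = (-1 + 9²)² = (-1 + 81)² = 80² = 6400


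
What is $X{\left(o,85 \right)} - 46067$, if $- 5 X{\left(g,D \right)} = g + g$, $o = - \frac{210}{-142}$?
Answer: $- \frac{3270799}{71} \approx -46068.0$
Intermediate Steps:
$o = \frac{105}{71}$ ($o = \left(-210\right) \left(- \frac{1}{142}\right) = \frac{105}{71} \approx 1.4789$)
$X{\left(g,D \right)} = - \frac{2 g}{5}$ ($X{\left(g,D \right)} = - \frac{g + g}{5} = - \frac{2 g}{5}$)
$X{\left(o,85 \right)} - 46067 = \left(- \frac{2}{5}\right) \frac{105}{71} - 46067 = - \frac{42}{71} - 46067 = - \frac{3270799}{71}$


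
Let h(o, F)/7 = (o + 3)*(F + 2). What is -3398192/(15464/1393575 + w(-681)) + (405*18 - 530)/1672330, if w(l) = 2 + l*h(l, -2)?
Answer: -395977257848127068/234344773531 ≈ -1.6897e+6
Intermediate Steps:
h(o, F) = 7*(2 + F)*(3 + o) (h(o, F) = 7*((o + 3)*(F + 2)) = 7*((3 + o)*(2 + F)) = 7*((2 + F)*(3 + o)) = 7*(2 + F)*(3 + o))
w(l) = 2 (w(l) = 2 + l*(42 + 14*l + 21*(-2) + 7*(-2)*l) = 2 + l*(42 + 14*l - 42 - 14*l) = 2 + l*0 = 2 + 0 = 2)
-3398192/(15464/1393575 + w(-681)) + (405*18 - 530)/1672330 = -3398192/(15464/1393575 + 2) + (405*18 - 530)/1672330 = -3398192/(15464*(1/1393575) + 2) + (7290 - 530)*(1/1672330) = -3398192/(15464/1393575 + 2) + 6760*(1/1672330) = -3398192/2802614/1393575 + 676/167233 = -3398192*1393575/2802614 + 676/167233 = -2367817708200/1401307 + 676/167233 = -395977257848127068/234344773531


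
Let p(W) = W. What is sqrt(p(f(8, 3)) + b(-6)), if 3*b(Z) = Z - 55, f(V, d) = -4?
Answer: I*sqrt(219)/3 ≈ 4.9329*I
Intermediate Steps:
b(Z) = -55/3 + Z/3 (b(Z) = (Z - 55)/3 = (-55 + Z)/3 = -55/3 + Z/3)
sqrt(p(f(8, 3)) + b(-6)) = sqrt(-4 + (-55/3 + (1/3)*(-6))) = sqrt(-4 + (-55/3 - 2)) = sqrt(-4 - 61/3) = sqrt(-73/3) = I*sqrt(219)/3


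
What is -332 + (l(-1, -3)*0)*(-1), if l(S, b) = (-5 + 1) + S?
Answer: -332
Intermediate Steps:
l(S, b) = -4 + S
-332 + (l(-1, -3)*0)*(-1) = -332 + ((-4 - 1)*0)*(-1) = -332 - 5*0*(-1) = -332 + 0*(-1) = -332 + 0 = -332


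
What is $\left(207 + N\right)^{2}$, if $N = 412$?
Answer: $383161$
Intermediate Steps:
$\left(207 + N\right)^{2} = \left(207 + 412\right)^{2} = 619^{2} = 383161$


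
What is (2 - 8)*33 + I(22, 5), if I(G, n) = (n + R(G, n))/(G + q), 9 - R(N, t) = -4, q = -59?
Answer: -7344/37 ≈ -198.49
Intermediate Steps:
R(N, t) = 13 (R(N, t) = 9 - 1*(-4) = 9 + 4 = 13)
I(G, n) = (13 + n)/(-59 + G) (I(G, n) = (n + 13)/(G - 59) = (13 + n)/(-59 + G))
(2 - 8)*33 + I(22, 5) = (2 - 8)*33 + (13 + 5)/(-59 + 22) = -6*33 + 18/(-37) = -198 - 1/37*18 = -198 - 18/37 = -7344/37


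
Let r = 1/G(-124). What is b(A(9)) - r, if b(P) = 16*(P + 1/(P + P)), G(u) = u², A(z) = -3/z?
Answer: -1353091/46128 ≈ -29.333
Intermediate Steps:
r = 1/15376 (r = 1/((-124)²) = 1/15376 ≈ 6.5036e-5)
b(P) = 8/P + 16*P (b(P) = 16*(P + 1/(2*P)) = 8/P + 16*P)
b(A(9)) - r = (8/((-3/9)) + 16*(-3/9)) - 1*1/15376 = (8/((-3*⅑)) + 16*(-3*⅑)) - 1/15376 = (8/(-⅓) + 16*(-⅓)) - 1/15376 = (8*(-3) - 16/3) - 1/15376 = (-24 - 16/3) - 1/15376 = -88/3 - 1/15376 = -1353091/46128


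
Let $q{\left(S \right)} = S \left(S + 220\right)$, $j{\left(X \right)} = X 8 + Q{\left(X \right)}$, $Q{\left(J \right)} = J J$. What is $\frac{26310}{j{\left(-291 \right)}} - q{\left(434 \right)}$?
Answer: $- \frac{7791573266}{27451} \approx -2.8384 \cdot 10^{5}$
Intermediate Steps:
$Q{\left(J \right)} = J^{2}$
$j{\left(X \right)} = X^{2} + 8 X$ ($j{\left(X \right)} = X 8 + X^{2} = 8 X + X^{2} = X^{2} + 8 X$)
$q{\left(S \right)} = S \left(220 + S\right)$
$\frac{26310}{j{\left(-291 \right)}} - q{\left(434 \right)} = \frac{26310}{\left(-291\right) \left(8 - 291\right)} - 434 \left(220 + 434\right) = \frac{26310}{\left(-291\right) \left(-283\right)} - 434 \cdot 654 = \frac{26310}{82353} - 283836 = 26310 \cdot \frac{1}{82353} - 283836 = \frac{8770}{27451} - 283836 = - \frac{7791573266}{27451}$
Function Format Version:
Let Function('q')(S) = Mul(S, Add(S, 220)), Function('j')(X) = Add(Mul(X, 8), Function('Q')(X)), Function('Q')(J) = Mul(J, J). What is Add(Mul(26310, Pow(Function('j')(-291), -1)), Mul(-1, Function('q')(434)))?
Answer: Rational(-7791573266, 27451) ≈ -2.8384e+5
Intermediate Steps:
Function('Q')(J) = Pow(J, 2)
Function('j')(X) = Add(Pow(X, 2), Mul(8, X)) (Function('j')(X) = Add(Mul(X, 8), Pow(X, 2)) = Add(Mul(8, X), Pow(X, 2)) = Add(Pow(X, 2), Mul(8, X)))
Function('q')(S) = Mul(S, Add(220, S))
Add(Mul(26310, Pow(Function('j')(-291), -1)), Mul(-1, Function('q')(434))) = Add(Mul(26310, Pow(Mul(-291, Add(8, -291)), -1)), Mul(-1, Mul(434, Add(220, 434)))) = Add(Mul(26310, Pow(Mul(-291, -283), -1)), Mul(-1, Mul(434, 654))) = Add(Mul(26310, Pow(82353, -1)), Mul(-1, 283836)) = Add(Mul(26310, Rational(1, 82353)), -283836) = Add(Rational(8770, 27451), -283836) = Rational(-7791573266, 27451)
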